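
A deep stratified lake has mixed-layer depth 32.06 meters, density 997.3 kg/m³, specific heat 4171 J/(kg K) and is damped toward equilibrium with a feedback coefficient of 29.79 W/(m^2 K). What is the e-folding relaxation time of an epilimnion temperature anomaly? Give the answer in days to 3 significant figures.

Areal heat capacity C = ρ c_p D = 997.3 × 4171 × 32.06 = 1.33×10^8 J/(m^2 K).
Relaxation time τ = C / λ = 1.33×10^8 / 29.79 = 4.48×10^6 s.
In days: 4.48×10^6 s / (86400 s/day) = 51.8 days.

51.8 days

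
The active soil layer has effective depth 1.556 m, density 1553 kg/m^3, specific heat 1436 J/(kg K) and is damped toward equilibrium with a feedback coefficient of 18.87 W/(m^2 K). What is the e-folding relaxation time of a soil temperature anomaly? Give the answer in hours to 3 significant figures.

Areal heat capacity C = ρ c_p D = 1553 × 1436 × 1.556 = 3.47×10^6 J m⁻² K⁻¹.
Relaxation time τ = C / λ = 3.47×10^6 / 18.87 = 1.84×10^5 s.
In hours: 1.84×10^5 s / (3600 s/hour) = 51.1 hours.

51.1 hours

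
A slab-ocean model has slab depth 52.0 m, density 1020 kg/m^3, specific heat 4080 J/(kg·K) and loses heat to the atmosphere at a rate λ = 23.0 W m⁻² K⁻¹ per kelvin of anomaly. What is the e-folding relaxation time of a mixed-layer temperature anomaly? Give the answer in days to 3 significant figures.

Areal heat capacity C = ρ c_p D = 1020 × 4080 × 52.0 = 2.16×10^8 J/(m^2 K).
Relaxation time τ = C / λ = 2.16×10^8 / 23.0 = 9.41×10^6 s.
In days: 9.41×10^6 s / (86400 s/day) = 109 days.

109 days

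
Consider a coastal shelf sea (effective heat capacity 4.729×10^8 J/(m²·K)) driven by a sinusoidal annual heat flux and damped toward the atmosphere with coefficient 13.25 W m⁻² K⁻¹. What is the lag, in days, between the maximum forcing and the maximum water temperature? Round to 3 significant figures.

Areal heat capacity C = 4.729×10^8 J/(m²·K) (given).
ω = 2π / 3.15×10^7 s = 1.99×10^-7 s⁻¹.
Phase lag φ = arctan(Cω/λ) = arctan(94.2/13.25) = 1.43 rad.
Time lag = φ / ω = 1.43 / 1.99×10^-7 = 7.18×10^6 s = 83.1 days.

83.1 days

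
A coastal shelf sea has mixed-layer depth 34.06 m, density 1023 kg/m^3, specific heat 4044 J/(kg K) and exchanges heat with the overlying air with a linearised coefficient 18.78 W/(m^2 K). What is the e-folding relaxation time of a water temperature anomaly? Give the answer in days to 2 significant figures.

87 days

Areal heat capacity C = ρ c_p D = 1023 × 4044 × 34.06 = 1.41×10^8 J/(m^2 K).
Relaxation time τ = C / λ = 1.41×10^8 / 18.78 = 7.50×10^6 s.
In days: 7.50×10^6 s / (86400 s/day) = 86.8 days.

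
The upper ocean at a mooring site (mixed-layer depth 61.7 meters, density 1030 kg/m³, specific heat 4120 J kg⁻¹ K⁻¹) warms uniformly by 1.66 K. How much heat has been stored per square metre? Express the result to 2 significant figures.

4.3×10^8

Areal heat capacity C = ρ c_p D = 1030 × 4120 × 61.7 = 2.62×10^8 J/(m²·K).
ΔQ = C ΔT = 2.62×10^8 × 1.66 = 4.35×10^8 J/m².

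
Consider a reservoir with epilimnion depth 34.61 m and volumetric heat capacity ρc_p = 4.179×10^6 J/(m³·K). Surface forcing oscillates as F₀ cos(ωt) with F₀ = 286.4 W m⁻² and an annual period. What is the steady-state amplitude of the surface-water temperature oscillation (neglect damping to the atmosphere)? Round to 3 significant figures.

9.94 K

Areal heat capacity C = ρc_p × D = 4.179×10^6 × 34.61 = 1.45×10^8 J/(m^2 K).
Angular frequency ω = 2π / T = 2π / 3.15×10^7 s = 1.99×10^-7 s⁻¹.
Cω = 1.45×10^8 × 1.99×10^-7 = 28.8 W/(m²·K).
Amplitude A = F₀ / (Cω) = 286.4 / 28.8 = 9.94 K.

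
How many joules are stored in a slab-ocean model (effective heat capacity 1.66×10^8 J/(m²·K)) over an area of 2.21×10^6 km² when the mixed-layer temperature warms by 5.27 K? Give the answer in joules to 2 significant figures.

Areal heat capacity C = 1.66×10^8 J/(m²·K) (given).
Heat per unit area: q = C ΔT = 1.66×10^8 × 5.27 = 8.75×10^8 J/m².
Total heat: Q = q × A = 8.75×10^8 × (2.21×10^6 × 10⁶ m²) = 1.93×10^21 J.

1.9×10^21 J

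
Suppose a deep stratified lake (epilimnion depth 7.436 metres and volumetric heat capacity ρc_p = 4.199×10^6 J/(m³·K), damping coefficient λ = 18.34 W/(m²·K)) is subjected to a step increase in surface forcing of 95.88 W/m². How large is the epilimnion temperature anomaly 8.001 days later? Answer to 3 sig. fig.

1.74 K

Areal heat capacity C = ρc_p × D = 4.199×10^6 × 7.436 = 3.12×10^7 J/(m^2 K).
τ = C / λ = 3.12×10^7 / 18.34 = 1.70×10^6 s.
Equilibrium anomaly ΔT_eq = F / λ = 95.88 / 18.34 = 5.23 K.
t = 8.001 days = 6.91×10^5 s, so t/τ = 0.406.
ΔT(t) = ΔT_eq (1 − e^(−t/τ)) = 5.23 × (1 − e^−0.406) = 1.74 K.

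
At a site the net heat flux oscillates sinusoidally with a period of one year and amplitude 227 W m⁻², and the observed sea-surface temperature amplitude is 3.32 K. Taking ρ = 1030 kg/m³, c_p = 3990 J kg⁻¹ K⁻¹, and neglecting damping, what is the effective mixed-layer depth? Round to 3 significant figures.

ω = 2π / 3.15×10^7 s = 1.99×10^-7 s⁻¹.
Required C = F₀ / (A ω) = 227 / (3.32 × 1.99×10^-7) = 3.43×10^8 J/(m²·K).
D = C / (ρ c_p) = 3.43×10^8 / (1030 × 3990) = 83.5 m.

83.5 m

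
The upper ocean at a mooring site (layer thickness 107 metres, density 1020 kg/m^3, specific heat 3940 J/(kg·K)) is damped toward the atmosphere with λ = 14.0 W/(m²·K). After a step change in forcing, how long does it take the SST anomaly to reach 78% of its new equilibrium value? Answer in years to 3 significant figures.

Areal heat capacity C = ρ c_p D = 1020 × 3940 × 107 = 4.30×10^8 J m⁻² K⁻¹.
τ = C / λ = 4.30×10^8 / 14.0 = 3.07×10^7 s.
Fraction reached: 1 − e^(−t/τ) = 0.78 ⇒ t = −τ ln(1 − 0.78) = τ × 1.51.
t = 4.65×10^7 s = 1.47 years.

1.47 years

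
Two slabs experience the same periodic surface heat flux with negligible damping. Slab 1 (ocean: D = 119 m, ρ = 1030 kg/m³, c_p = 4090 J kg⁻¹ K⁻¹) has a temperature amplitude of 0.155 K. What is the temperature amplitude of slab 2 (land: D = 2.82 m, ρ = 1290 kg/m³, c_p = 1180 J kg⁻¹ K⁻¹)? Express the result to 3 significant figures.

18.1 K

C_ocean = 5.01×10^8 J/(m²·K); C_land = 4.29×10^6 J/(m²·K).
A ∝ 1/C ⇒ A_land = A_ocean × C_ocean/C_land = 0.155 × 117 = 18.1 K.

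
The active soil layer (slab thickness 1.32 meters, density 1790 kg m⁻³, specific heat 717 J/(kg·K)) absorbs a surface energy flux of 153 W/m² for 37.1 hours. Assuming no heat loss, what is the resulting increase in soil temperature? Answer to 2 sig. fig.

12 K

Areal heat capacity C = ρ c_p D = 1790 × 717 × 1.32 = 1.69×10^6 J/(m²·K).
Net heat input Q = F Δt = 153 × (37.1 hours × 3600 s/hour) = 2.04×10^7 J/m².
ΔT = Q / C = 2.04×10^7 / 1.69×10^6 = 12.1 K.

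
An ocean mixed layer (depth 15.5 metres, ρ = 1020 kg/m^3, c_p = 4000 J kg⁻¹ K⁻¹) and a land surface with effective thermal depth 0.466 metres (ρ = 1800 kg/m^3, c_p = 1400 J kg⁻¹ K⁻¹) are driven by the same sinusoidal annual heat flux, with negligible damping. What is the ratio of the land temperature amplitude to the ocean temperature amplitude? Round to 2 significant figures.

54

C_ocean = 1020 × 4000 × 15.5 = 6.32×10^7 J/(m²·K).
C_land = 1800 × 1400 × 0.466 = 1.17×10^6 J/(m²·K).
Undamped amplitude ∝ 1/C, so A_land/A_ocean = C_ocean/C_land = 53.9.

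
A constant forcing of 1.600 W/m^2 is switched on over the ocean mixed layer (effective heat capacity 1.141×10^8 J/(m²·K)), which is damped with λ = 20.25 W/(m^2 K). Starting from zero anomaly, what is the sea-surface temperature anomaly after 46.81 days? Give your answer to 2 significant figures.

0.040 K

Areal heat capacity C = 1.141×10^8 J/(m²·K) (given).
τ = C / λ = 1.14×10^8 / 20.25 = 5.63×10^6 s.
Equilibrium anomaly ΔT_eq = F / λ = 1.600 / 20.25 = 0.0790 K.
t = 46.81 days = 4.04×10^6 s, so t/τ = 0.718.
ΔT(t) = ΔT_eq (1 − e^(−t/τ)) = 0.0790 × (1 − e^−0.718) = 0.0405 K.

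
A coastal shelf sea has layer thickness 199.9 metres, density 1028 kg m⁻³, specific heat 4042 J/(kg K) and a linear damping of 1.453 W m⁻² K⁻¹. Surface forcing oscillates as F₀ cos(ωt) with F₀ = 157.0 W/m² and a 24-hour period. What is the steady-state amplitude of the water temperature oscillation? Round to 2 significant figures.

0.0026 K

Areal heat capacity C = ρ c_p D = 1028 × 4042 × 199.9 = 8.31×10^8 J/(m²·K).
Angular frequency ω = 2π / T = 2π / 86400 s = 7.27×10^-5 s⁻¹.
√((Cω)² + λ²) = √((60400)² + 1.453²) = 60400 W/(m²·K).
Amplitude A = F₀ / √((Cω)²+λ²) = 157.0 / 60400 = 0.00260 K.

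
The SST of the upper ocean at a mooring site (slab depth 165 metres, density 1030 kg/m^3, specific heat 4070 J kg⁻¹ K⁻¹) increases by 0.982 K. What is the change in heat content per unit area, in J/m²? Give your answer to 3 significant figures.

Areal heat capacity C = ρ c_p D = 1030 × 4070 × 165 = 6.92×10^8 J/(m^2 K).
ΔQ = C ΔT = 6.92×10^8 × 0.982 = 6.79×10^8 J/m².

6.79×10^8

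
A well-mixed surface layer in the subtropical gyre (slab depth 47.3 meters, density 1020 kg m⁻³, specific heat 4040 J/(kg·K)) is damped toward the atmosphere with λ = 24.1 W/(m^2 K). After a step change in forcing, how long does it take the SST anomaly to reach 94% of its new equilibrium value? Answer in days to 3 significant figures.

263 days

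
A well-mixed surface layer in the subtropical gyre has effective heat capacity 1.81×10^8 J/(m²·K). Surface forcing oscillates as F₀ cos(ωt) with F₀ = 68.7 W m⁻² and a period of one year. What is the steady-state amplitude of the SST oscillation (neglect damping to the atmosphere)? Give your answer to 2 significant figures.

1.9 K

Areal heat capacity C = 1.81×10^8 J/(m²·K) (given).
Angular frequency ω = 2π / T = 2π / 3.15×10^7 s = 1.99×10^-7 s⁻¹.
Cω = 1.81×10^8 × 1.99×10^-7 = 36.1 W/(m²·K).
Amplitude A = F₀ / (Cω) = 68.7 / 36.1 = 1.91 K.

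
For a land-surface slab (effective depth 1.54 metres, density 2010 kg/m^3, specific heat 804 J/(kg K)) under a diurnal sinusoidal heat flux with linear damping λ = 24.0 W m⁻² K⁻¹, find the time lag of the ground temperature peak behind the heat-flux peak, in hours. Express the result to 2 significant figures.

5.5 hours

Areal heat capacity C = ρ c_p D = 2010 × 804 × 1.54 = 2.49×10^6 J/(m²·K).
ω = 2π / 86400 s = 7.27×10^-5 s⁻¹.
Phase lag φ = arctan(Cω/λ) = arctan(181/24.0) = 1.44 rad.
Time lag = φ / ω = 1.44 / 7.27×10^-5 = 19800 s = 5.50 hours.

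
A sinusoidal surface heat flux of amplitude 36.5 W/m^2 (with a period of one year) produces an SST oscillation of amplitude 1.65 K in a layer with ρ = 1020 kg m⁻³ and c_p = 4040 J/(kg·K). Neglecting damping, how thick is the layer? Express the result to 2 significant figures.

27 m

ω = 2π / 3.15×10^7 s = 1.99×10^-7 s⁻¹.
Required C = F₀ / (A ω) = 36.5 / (1.65 × 1.99×10^-7) = 1.11×10^8 J/(m²·K).
D = C / (ρ c_p) = 1.11×10^8 / (1020 × 4040) = 26.9 m.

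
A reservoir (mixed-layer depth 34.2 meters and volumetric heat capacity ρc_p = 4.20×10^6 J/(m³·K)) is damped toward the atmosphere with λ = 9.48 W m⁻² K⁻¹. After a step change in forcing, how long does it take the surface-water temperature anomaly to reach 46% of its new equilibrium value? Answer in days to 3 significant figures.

Areal heat capacity C = ρc_p × D = 4.20×10^6 × 34.2 = 1.44×10^8 J m⁻² K⁻¹.
τ = C / λ = 1.44×10^8 / 9.48 = 1.52×10^7 s.
Fraction reached: 1 − e^(−t/τ) = 0.46 ⇒ t = −τ ln(1 − 0.46) = τ × 0.616.
t = 9.34×10^6 s = 108 days.

108 days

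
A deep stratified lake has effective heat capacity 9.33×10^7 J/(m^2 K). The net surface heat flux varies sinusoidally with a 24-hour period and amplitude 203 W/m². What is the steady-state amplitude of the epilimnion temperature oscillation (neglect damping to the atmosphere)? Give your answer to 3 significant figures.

0.0299 K

Areal heat capacity C = 9.33×10^7 J/(m^2 K) (given).
Angular frequency ω = 2π / T = 2π / 86400 s = 7.27×10^-5 s⁻¹.
Cω = 9.33×10^7 × 7.27×10^-5 = 6780 W/(m²·K).
Amplitude A = F₀ / (Cω) = 203 / 6780 = 0.0299 K.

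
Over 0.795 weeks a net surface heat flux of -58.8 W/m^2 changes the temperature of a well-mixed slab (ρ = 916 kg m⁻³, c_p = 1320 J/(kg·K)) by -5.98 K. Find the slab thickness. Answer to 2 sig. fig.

3.9 m

Heat input Q = F Δt = -58.8 × 4.81×10^5 s = -2.83×10^7 J/m².
Required areal heat capacity C = Q / ΔT = 4.73×10^6 J/(m²·K).
Depth D = C / (ρ c_p) = 4.73×10^6 / (916 × 1320) = 3.91 m.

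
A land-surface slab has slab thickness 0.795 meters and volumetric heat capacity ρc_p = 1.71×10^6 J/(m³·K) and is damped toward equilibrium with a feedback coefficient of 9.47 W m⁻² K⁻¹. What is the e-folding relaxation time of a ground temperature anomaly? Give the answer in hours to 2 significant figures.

Areal heat capacity C = ρc_p × D = 1.71×10^6 × 0.795 = 1.36×10^6 J m⁻² K⁻¹.
Relaxation time τ = C / λ = 1.36×10^6 / 9.47 = 1.44×10^5 s.
In hours: 1.44×10^5 s / (3600 s/hour) = 39.9 hours.

40 hours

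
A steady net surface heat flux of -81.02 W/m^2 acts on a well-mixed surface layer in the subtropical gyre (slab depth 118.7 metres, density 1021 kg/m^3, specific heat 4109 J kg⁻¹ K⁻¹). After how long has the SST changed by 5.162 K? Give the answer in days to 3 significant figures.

Areal heat capacity C = ρ c_p D = 1021 × 4109 × 118.7 = 4.98×10^8 J/(m^2 K).
Time required: Δt = C ΔT / F = 4.98×10^8 × -5.162 / -81.02 = 3.17×10^7 s.
In days: 3.17×10^7 s / (86400 s/day) = 367 days.

367 days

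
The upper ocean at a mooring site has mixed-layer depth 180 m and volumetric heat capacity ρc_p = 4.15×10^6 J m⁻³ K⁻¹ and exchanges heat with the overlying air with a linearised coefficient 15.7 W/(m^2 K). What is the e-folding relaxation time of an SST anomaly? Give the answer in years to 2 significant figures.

Areal heat capacity C = ρc_p × D = 4.15×10^6 × 180 = 7.47×10^8 J m⁻² K⁻¹.
Relaxation time τ = C / λ = 7.47×10^8 / 15.7 = 4.76×10^7 s.
In years: 4.76×10^7 s / (3.156×10^7 s/year) = 1.51 years.

1.5 years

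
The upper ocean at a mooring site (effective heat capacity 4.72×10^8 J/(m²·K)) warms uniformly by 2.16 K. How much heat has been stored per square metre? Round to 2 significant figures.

1.0×10^9

Areal heat capacity C = 4.72×10^8 J/(m²·K) (given).
ΔQ = C ΔT = 4.72×10^8 × 2.16 = 1.02×10^9 J/m².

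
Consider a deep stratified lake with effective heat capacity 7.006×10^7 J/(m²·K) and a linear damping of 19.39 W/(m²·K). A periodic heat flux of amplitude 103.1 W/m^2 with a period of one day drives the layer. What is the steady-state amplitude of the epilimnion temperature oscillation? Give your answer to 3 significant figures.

0.0202 K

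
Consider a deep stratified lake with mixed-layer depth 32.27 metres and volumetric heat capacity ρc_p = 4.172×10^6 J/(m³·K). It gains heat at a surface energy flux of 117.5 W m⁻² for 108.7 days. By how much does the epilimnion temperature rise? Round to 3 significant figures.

8.20 K

Areal heat capacity C = ρc_p × D = 4.172×10^6 × 32.27 = 1.35×10^8 J/(m²·K).
Net heat input Q = F Δt = 117.5 × (108.7 days × 86400 s/day) = 1.10×10^9 J/m².
ΔT = Q / C = 1.10×10^9 / 1.35×10^8 = 8.20 K.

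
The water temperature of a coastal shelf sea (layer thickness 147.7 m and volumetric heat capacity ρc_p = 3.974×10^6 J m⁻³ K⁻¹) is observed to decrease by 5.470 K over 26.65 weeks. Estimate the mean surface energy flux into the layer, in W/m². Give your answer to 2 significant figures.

Areal heat capacity C = ρc_p × D = 3.974×10^6 × 147.7 = 5.87×10^8 J m⁻² K⁻¹.
Required heat per unit area: Q = C ΔT = 5.87×10^8 × -5.470 = -3.21×10^9 J/m².
Flux F = Q / Δt = -3.21×10^9 / 1.61×10^7 s = -199 W/m².

-200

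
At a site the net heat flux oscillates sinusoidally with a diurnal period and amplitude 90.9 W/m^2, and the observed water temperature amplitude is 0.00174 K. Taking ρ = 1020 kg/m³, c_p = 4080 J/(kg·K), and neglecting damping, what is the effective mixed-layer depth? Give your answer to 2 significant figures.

ω = 2π / 86400 s = 7.27×10^-5 s⁻¹.
Required C = F₀ / (A ω) = 90.9 / (0.00174 × 7.27×10^-5) = 7.18×10^8 J/(m²·K).
D = C / (ρ c_p) = 7.18×10^8 / (1020 × 4080) = 173 m.

170 m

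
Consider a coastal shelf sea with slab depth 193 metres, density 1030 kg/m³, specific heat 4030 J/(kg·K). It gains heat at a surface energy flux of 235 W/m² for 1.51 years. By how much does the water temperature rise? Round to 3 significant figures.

Areal heat capacity C = ρ c_p D = 1030 × 4030 × 193 = 8.01×10^8 J m⁻² K⁻¹.
Net heat input Q = F Δt = 235 × (1.51 years × 3.156×10^7 s/year) = 1.12×10^10 J/m².
ΔT = Q / C = 1.12×10^10 / 8.01×10^8 = 14.0 K.

14.0 K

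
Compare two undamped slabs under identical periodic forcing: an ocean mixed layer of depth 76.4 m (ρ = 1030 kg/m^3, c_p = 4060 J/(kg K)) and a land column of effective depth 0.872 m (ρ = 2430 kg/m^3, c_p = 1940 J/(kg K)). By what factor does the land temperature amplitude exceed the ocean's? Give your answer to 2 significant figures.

C_ocean = 1030 × 4060 × 76.4 = 3.19×10^8 J/(m²·K).
C_land = 2430 × 1940 × 0.872 = 4.11×10^6 J/(m²·K).
Undamped amplitude ∝ 1/C, so A_land/A_ocean = C_ocean/C_land = 77.7.

78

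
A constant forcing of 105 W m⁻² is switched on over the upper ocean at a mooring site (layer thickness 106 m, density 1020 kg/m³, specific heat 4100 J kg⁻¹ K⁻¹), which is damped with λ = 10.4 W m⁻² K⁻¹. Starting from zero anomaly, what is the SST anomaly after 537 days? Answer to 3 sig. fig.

Areal heat capacity C = ρ c_p D = 1020 × 4100 × 106 = 4.43×10^8 J/(m²·K).
τ = C / λ = 4.43×10^8 / 10.4 = 4.26×10^7 s.
Equilibrium anomaly ΔT_eq = F / λ = 105 / 10.4 = 10.1 K.
t = 537 days = 4.64×10^7 s, so t/τ = 1.09.
ΔT(t) = ΔT_eq (1 − e^(−t/τ)) = 10.1 × (1 − e^−1.09) = 6.70 K.

6.70 K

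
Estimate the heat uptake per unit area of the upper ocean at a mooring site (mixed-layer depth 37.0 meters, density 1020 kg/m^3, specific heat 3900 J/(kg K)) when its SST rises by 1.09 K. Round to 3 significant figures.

Areal heat capacity C = ρ c_p D = 1020 × 3900 × 37.0 = 1.47×10^8 J/(m^2 K).
ΔQ = C ΔT = 1.47×10^8 × 1.09 = 1.60×10^8 J/m².

1.60×10^8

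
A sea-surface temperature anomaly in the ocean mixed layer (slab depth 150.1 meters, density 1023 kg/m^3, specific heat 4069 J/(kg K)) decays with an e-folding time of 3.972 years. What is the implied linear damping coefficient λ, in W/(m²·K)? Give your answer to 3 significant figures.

4.98

Areal heat capacity C = ρ c_p D = 1023 × 4069 × 150.1 = 6.25×10^8 J m⁻² K⁻¹.
τ = 3.972 years = 1.25×10^8 s.
λ = C / τ = 6.25×10^8 / 1.25×10^8 = 4.98 W/(m²·K).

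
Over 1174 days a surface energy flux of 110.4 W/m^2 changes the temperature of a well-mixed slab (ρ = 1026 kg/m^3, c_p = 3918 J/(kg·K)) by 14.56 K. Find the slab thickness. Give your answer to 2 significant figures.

Heat input Q = F Δt = 110.4 × 1.01×10^8 s = 1.12×10^10 J/m².
Required areal heat capacity C = Q / ΔT = 7.69×10^8 J/(m²·K).
Depth D = C / (ρ c_p) = 7.69×10^8 / (1026 × 3918) = 191 m.

190 m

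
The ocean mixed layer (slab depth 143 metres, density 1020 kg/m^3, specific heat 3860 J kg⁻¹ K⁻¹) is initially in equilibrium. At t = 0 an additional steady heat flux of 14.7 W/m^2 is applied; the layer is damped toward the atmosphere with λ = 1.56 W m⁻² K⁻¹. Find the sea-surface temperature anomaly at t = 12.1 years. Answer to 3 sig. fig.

Areal heat capacity C = ρ c_p D = 1020 × 3860 × 143 = 5.63×10^8 J m⁻² K⁻¹.
τ = C / λ = 5.63×10^8 / 1.56 = 3.61×10^8 s.
Equilibrium anomaly ΔT_eq = F / λ = 14.7 / 1.56 = 9.42 K.
t = 12.1 years = 3.82×10^8 s, so t/τ = 1.06.
ΔT(t) = ΔT_eq (1 − e^(−t/τ)) = 9.42 × (1 − e^−1.06) = 6.15 K.

6.15 K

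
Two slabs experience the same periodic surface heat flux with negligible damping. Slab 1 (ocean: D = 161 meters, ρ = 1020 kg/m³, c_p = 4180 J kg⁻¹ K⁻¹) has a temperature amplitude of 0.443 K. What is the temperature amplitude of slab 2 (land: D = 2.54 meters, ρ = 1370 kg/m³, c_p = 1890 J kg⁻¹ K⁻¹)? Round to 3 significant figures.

46.2 K

C_ocean = 6.86×10^8 J/(m²·K); C_land = 6.58×10^6 J/(m²·K).
A ∝ 1/C ⇒ A_land = A_ocean × C_ocean/C_land = 0.443 × 104 = 46.2 K.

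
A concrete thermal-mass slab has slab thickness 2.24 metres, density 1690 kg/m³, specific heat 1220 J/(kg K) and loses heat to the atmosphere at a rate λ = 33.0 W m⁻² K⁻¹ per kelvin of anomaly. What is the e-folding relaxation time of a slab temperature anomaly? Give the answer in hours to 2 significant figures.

Areal heat capacity C = ρ c_p D = 1690 × 1220 × 2.24 = 4.62×10^6 J/(m²·K).
Relaxation time τ = C / λ = 4.62×10^6 / 33.0 = 1.40×10^5 s.
In hours: 1.40×10^5 s / (3600 s/hour) = 38.9 hours.

39 hours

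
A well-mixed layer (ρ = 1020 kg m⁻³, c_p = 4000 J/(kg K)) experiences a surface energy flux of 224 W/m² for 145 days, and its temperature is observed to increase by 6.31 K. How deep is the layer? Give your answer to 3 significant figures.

109 m

Heat input Q = F Δt = 224 × 1.25×10^7 s = 2.81×10^9 J/m².
Required areal heat capacity C = Q / ΔT = 4.45×10^8 J/(m²·K).
Depth D = C / (ρ c_p) = 4.45×10^8 / (1020 × 4000) = 109 m.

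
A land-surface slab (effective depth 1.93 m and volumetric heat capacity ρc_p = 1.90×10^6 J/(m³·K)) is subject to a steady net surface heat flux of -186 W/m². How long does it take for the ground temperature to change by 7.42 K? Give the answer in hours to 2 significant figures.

41 hours

Areal heat capacity C = ρc_p × D = 1.90×10^6 × 1.93 = 3.67×10^6 J m⁻² K⁻¹.
Time required: Δt = C ΔT / F = 3.67×10^6 × -7.42 / -186 = 1.46×10^5 s.
In hours: 1.46×10^5 s / (3600 s/hour) = 40.6 hours.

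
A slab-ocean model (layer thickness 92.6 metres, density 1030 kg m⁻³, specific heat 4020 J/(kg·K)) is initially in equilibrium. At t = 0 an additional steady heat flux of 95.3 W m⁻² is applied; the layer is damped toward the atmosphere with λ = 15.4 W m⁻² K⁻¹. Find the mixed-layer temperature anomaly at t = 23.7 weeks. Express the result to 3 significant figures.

Areal heat capacity C = ρ c_p D = 1030 × 4020 × 92.6 = 3.83×10^8 J/(m²·K).
τ = C / λ = 3.83×10^8 / 15.4 = 2.49×10^7 s.
Equilibrium anomaly ΔT_eq = F / λ = 95.3 / 15.4 = 6.19 K.
t = 23.7 weeks = 1.43×10^7 s, so t/τ = 0.576.
ΔT(t) = ΔT_eq (1 − e^(−t/τ)) = 6.19 × (1 − e^−0.576) = 2.71 K.

2.71 K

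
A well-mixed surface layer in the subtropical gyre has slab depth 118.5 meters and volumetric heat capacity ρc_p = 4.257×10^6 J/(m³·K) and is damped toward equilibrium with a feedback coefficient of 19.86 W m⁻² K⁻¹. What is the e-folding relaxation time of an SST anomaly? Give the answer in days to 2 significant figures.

290 days

Areal heat capacity C = ρc_p × D = 4.257×10^6 × 118.5 = 5.04×10^8 J m⁻² K⁻¹.
Relaxation time τ = C / λ = 5.04×10^8 / 19.86 = 2.54×10^7 s.
In days: 2.54×10^7 s / (86400 s/day) = 294 days.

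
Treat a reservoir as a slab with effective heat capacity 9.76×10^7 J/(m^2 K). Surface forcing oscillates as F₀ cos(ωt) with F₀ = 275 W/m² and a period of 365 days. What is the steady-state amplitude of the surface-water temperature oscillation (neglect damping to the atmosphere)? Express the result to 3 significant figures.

14.1 K

Areal heat capacity C = 9.76×10^7 J/(m^2 K) (given).
Angular frequency ω = 2π / T = 2π / 3.15×10^7 s = 1.99×10^-7 s⁻¹.
Cω = 9.76×10^7 × 1.99×10^-7 = 19.4 W/(m²·K).
Amplitude A = F₀ / (Cω) = 275 / 19.4 = 14.1 K.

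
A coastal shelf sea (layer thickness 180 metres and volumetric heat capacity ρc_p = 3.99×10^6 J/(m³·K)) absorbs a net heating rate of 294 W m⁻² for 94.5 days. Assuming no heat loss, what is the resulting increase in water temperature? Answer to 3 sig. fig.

Areal heat capacity C = ρc_p × D = 3.99×10^6 × 180 = 7.18×10^8 J/(m^2 K).
Net heat input Q = F Δt = 294 × (94.5 days × 86400 s/day) = 2.40×10^9 J/m².
ΔT = Q / C = 2.40×10^9 / 7.18×10^8 = 3.34 K.

3.34 K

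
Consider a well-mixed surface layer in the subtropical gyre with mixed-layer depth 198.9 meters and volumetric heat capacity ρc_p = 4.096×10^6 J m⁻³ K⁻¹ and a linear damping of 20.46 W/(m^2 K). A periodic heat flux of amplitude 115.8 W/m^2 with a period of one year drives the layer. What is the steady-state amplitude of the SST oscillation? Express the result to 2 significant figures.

0.71 K

Areal heat capacity C = ρc_p × D = 4.096×10^6 × 198.9 = 8.15×10^8 J/(m^2 K).
Angular frequency ω = 2π / T = 2π / 3.15×10^7 s = 1.99×10^-7 s⁻¹.
√((Cω)² + λ²) = √((162)² + 20.46²) = 164 W/(m²·K).
Amplitude A = F₀ / √((Cω)²+λ²) = 115.8 / 164 = 0.708 K.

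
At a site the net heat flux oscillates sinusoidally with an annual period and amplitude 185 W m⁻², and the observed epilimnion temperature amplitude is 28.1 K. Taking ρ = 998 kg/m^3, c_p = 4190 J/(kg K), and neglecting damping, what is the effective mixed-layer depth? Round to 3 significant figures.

7.90 m

ω = 2π / 3.15×10^7 s = 1.99×10^-7 s⁻¹.
Required C = F₀ / (A ω) = 185 / (28.1 × 1.99×10^-7) = 3.30×10^7 J/(m²·K).
D = C / (ρ c_p) = 3.30×10^7 / (998 × 4190) = 7.90 m.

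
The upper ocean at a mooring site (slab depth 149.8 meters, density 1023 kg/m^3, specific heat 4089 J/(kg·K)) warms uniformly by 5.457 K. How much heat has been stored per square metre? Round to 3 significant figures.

Areal heat capacity C = ρ c_p D = 1023 × 4089 × 149.8 = 6.27×10^8 J/(m²·K).
ΔQ = C ΔT = 6.27×10^8 × 5.457 = 3.42×10^9 J/m².

3.42×10^9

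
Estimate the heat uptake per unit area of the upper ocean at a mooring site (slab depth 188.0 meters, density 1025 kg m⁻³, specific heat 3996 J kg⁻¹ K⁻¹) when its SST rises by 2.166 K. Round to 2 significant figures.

1.7×10^9

Areal heat capacity C = ρ c_p D = 1025 × 3996 × 188.0 = 7.70×10^8 J m⁻² K⁻¹.
ΔQ = C ΔT = 7.70×10^8 × 2.166 = 1.67×10^9 J/m².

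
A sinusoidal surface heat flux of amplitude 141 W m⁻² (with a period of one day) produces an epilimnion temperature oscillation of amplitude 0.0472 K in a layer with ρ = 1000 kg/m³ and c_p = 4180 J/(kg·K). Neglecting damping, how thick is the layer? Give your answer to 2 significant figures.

9.8 m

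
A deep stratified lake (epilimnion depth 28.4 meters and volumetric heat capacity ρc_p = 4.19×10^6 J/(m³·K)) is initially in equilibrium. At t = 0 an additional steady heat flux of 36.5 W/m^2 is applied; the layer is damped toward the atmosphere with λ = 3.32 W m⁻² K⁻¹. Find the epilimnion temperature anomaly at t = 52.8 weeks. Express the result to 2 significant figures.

6.5 K

Areal heat capacity C = ρc_p × D = 4.19×10^6 × 28.4 = 1.19×10^8 J/(m²·K).
τ = C / λ = 1.19×10^8 / 3.32 = 3.58×10^7 s.
Equilibrium anomaly ΔT_eq = F / λ = 36.5 / 3.32 = 11.0 K.
t = 52.8 weeks = 3.19×10^7 s, so t/τ = 0.891.
ΔT(t) = ΔT_eq (1 − e^(−t/τ)) = 11.0 × (1 − e^−0.891) = 6.48 K.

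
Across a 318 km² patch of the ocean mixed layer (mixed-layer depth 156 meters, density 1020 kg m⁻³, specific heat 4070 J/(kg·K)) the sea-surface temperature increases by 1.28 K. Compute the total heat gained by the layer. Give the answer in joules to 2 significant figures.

2.6×10^17 J

Areal heat capacity C = ρ c_p D = 1020 × 4070 × 156 = 6.48×10^8 J m⁻² K⁻¹.
Heat per unit area: q = C ΔT = 6.48×10^8 × 1.28 = 8.29×10^8 J/m².
Total heat: Q = q × A = 8.29×10^8 × (318 × 10⁶ m²) = 2.64×10^17 J.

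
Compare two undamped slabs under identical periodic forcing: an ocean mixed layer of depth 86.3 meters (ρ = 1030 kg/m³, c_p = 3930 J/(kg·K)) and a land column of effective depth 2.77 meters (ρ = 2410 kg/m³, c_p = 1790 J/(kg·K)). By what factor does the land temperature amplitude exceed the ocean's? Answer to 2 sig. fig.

29

C_ocean = 1030 × 3930 × 86.3 = 3.49×10^8 J/(m²·K).
C_land = 2410 × 1790 × 2.77 = 1.19×10^7 J/(m²·K).
Undamped amplitude ∝ 1/C, so A_land/A_ocean = C_ocean/C_land = 29.2.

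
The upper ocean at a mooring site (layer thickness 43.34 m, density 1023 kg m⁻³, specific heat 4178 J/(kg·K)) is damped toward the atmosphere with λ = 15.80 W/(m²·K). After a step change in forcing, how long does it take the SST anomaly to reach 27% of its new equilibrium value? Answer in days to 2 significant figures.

Areal heat capacity C = ρ c_p D = 1023 × 4178 × 43.34 = 1.85×10^8 J/(m²·K).
τ = C / λ = 1.85×10^8 / 15.80 = 1.17×10^7 s.
Fraction reached: 1 − e^(−t/τ) = 0.27 ⇒ t = −τ ln(1 − 0.27) = τ × 0.315.
t = 3.69×10^6 s = 42.7 days.

43 days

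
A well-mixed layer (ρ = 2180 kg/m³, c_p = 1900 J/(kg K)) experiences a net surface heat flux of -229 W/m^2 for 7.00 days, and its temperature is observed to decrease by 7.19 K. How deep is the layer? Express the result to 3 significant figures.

4.65 m

Heat input Q = F Δt = -229 × 6.05×10^5 s = -1.38×10^8 J/m².
Required areal heat capacity C = Q / ΔT = 1.93×10^7 J/(m²·K).
Depth D = C / (ρ c_p) = 1.93×10^7 / (2180 × 1900) = 4.65 m.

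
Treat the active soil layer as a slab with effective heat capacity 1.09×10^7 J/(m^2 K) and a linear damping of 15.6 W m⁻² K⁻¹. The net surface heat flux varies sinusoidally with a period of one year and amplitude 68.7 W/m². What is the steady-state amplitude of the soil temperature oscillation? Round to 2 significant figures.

Areal heat capacity C = 1.09×10^7 J/(m^2 K) (given).
Angular frequency ω = 2π / T = 2π / 3.15×10^7 s = 1.99×10^-7 s⁻¹.
√((Cω)² + λ²) = √((2.17)² + 15.6²) = 15.8 W/(m²·K).
Amplitude A = F₀ / √((Cω)²+λ²) = 68.7 / 15.8 = 4.36 K.

4.4 K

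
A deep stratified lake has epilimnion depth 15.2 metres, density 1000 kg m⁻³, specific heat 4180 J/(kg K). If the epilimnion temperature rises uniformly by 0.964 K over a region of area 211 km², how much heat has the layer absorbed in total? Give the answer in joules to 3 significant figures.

1.29×10^16 J

Areal heat capacity C = ρ c_p D = 1000 × 4180 × 15.2 = 6.35×10^7 J m⁻² K⁻¹.
Heat per unit area: q = C ΔT = 6.35×10^7 × 0.964 = 6.12×10^7 J/m².
Total heat: Q = q × A = 6.12×10^7 × (211 × 10⁶ m²) = 1.29×10^16 J.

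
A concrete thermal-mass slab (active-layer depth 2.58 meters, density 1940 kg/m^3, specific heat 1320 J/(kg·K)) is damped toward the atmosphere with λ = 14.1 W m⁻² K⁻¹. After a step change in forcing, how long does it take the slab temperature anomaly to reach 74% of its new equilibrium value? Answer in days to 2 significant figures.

Areal heat capacity C = ρ c_p D = 1940 × 1320 × 2.58 = 6.61×10^6 J m⁻² K⁻¹.
τ = C / λ = 6.61×10^6 / 14.1 = 4.69×10^5 s.
Fraction reached: 1 − e^(−t/τ) = 0.74 ⇒ t = −τ ln(1 − 0.74) = τ × 1.35.
t = 6.31×10^5 s = 7.31 days.

7.3 days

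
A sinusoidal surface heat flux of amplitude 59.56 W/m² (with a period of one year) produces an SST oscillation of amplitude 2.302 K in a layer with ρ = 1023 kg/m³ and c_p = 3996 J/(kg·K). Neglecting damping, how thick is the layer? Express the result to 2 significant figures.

ω = 2π / 3.15×10^7 s = 1.99×10^-7 s⁻¹.
Required C = F₀ / (A ω) = 59.56 / (2.302 × 1.99×10^-7) = 1.30×10^8 J/(m²·K).
D = C / (ρ c_p) = 1.30×10^8 / (1023 × 3996) = 31.8 m.

32 m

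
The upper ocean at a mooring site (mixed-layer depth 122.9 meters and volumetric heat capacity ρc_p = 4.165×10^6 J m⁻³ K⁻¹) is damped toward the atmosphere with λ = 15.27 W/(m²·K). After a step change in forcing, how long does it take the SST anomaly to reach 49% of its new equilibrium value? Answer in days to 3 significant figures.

261 days

Areal heat capacity C = ρc_p × D = 4.165×10^6 × 122.9 = 5.12×10^8 J/(m^2 K).
τ = C / λ = 5.12×10^8 / 15.27 = 3.35×10^7 s.
Fraction reached: 1 − e^(−t/τ) = 0.49 ⇒ t = −τ ln(1 − 0.49) = τ × 0.673.
t = 2.26×10^7 s = 261 days.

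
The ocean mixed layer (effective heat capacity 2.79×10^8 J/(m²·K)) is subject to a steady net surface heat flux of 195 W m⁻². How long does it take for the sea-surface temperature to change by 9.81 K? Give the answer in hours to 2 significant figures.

Areal heat capacity C = 2.79×10^8 J/(m²·K) (given).
Time required: Δt = C ΔT / F = 2.79×10^8 × 9.81 / 195 = 1.40×10^7 s.
In hours: 1.40×10^7 s / (3600 s/hour) = 3900 hours.

3900 hours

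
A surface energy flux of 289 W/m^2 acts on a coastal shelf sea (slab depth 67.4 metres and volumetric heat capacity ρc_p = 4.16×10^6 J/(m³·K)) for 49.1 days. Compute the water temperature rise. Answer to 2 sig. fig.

4.4 K

Areal heat capacity C = ρc_p × D = 4.16×10^6 × 67.4 = 2.80×10^8 J m⁻² K⁻¹.
Net heat input Q = F Δt = 289 × (49.1 days × 86400 s/day) = 1.23×10^9 J/m².
ΔT = Q / C = 1.23×10^9 / 2.80×10^8 = 4.37 K.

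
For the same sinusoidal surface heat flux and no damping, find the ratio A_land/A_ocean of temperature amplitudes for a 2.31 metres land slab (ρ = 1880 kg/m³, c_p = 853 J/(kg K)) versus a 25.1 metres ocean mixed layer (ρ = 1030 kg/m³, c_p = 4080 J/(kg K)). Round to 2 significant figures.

28

C_ocean = 1030 × 4080 × 25.1 = 1.05×10^8 J/(m²·K).
C_land = 1880 × 853 × 2.31 = 3.70×10^6 J/(m²·K).
Undamped amplitude ∝ 1/C, so A_land/A_ocean = C_ocean/C_land = 28.5.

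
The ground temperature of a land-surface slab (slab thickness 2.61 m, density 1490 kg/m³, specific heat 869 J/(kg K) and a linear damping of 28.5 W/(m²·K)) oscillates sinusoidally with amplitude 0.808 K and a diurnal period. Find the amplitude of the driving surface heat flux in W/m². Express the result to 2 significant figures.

200

Areal heat capacity C = ρ c_p D = 1490 × 869 × 2.61 = 3.38×10^6 J m⁻² K⁻¹.
ω = 2π / 86400 s = 7.27×10^-5 s⁻¹.
√((Cω)² + λ²) = √((246)² + 28.5²) = 247 W/(m²·K).
F₀ = A × √((Cω)²+λ²) = 0.808 × 247 = 200 W/m².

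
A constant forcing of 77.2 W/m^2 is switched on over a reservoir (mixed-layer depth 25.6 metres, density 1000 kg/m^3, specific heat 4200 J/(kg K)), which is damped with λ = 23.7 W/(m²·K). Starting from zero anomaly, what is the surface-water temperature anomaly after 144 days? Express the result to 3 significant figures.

Areal heat capacity C = ρ c_p D = 1000 × 4200 × 25.6 = 1.08×10^8 J/(m²·K).
τ = C / λ = 1.08×10^8 / 23.7 = 4.54×10^6 s.
Equilibrium anomaly ΔT_eq = F / λ = 77.2 / 23.7 = 3.26 K.
t = 144 days = 1.24×10^7 s, so t/τ = 2.74.
ΔT(t) = ΔT_eq (1 − e^(−t/τ)) = 3.26 × (1 − e^−2.74) = 3.05 K.

3.05 K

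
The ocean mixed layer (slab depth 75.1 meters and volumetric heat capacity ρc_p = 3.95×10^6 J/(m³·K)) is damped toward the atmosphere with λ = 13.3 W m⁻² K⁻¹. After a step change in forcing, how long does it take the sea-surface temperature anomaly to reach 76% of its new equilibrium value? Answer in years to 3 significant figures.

Areal heat capacity C = ρc_p × D = 3.95×10^6 × 75.1 = 2.97×10^8 J/(m^2 K).
τ = C / λ = 2.97×10^8 / 13.3 = 2.23×10^7 s.
Fraction reached: 1 − e^(−t/τ) = 0.76 ⇒ t = −τ ln(1 − 0.76) = τ × 1.43.
t = 3.18×10^7 s = 1.01 years.

1.01 years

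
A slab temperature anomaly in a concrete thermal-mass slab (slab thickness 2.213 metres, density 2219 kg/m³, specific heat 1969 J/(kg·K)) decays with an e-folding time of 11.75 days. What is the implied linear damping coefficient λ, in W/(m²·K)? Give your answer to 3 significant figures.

Areal heat capacity C = ρ c_p D = 2219 × 1969 × 2.213 = 9.67×10^6 J m⁻² K⁻¹.
τ = 11.75 days = 1.02×10^6 s.
λ = C / τ = 9.67×10^6 / 1.02×10^6 = 9.52 W/(m²·K).

9.52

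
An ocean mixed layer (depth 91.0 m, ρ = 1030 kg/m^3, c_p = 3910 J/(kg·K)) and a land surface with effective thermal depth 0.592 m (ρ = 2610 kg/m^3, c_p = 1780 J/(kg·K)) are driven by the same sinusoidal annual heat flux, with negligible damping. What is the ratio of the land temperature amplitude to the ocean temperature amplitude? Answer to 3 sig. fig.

C_ocean = 1030 × 3910 × 91.0 = 3.66×10^8 J/(m²·K).
C_land = 2610 × 1780 × 0.592 = 2.75×10^6 J/(m²·K).
Undamped amplitude ∝ 1/C, so A_land/A_ocean = C_ocean/C_land = 133.

133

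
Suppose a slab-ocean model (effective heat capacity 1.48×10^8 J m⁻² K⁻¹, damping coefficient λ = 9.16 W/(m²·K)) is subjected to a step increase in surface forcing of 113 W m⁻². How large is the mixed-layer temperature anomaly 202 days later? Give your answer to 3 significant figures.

Areal heat capacity C = 1.48×10^8 J m⁻² K⁻¹ (given).
τ = C / λ = 1.48×10^8 / 9.16 = 1.62×10^7 s.
Equilibrium anomaly ΔT_eq = F / λ = 113 / 9.16 = 12.3 K.
t = 202 days = 1.75×10^7 s, so t/τ = 1.08.
ΔT(t) = ΔT_eq (1 − e^(−t/τ)) = 12.3 × (1 − e^−1.08) = 8.15 K.

8.15 K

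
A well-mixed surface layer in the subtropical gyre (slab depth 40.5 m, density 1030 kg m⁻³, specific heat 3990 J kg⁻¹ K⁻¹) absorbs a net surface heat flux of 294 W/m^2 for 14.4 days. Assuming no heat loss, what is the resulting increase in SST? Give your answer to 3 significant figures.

Areal heat capacity C = ρ c_p D = 1030 × 3990 × 40.5 = 1.66×10^8 J m⁻² K⁻¹.
Net heat input Q = F Δt = 294 × (14.4 days × 86400 s/day) = 3.66×10^8 J/m².
ΔT = Q / C = 3.66×10^8 / 1.66×10^8 = 2.20 K.

2.20 K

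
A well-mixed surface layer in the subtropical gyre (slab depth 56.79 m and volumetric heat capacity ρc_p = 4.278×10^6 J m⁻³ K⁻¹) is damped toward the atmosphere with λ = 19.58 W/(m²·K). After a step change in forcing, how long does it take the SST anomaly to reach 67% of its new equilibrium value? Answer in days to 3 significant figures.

159 days

Areal heat capacity C = ρc_p × D = 4.278×10^6 × 56.79 = 2.43×10^8 J/(m²·K).
τ = C / λ = 2.43×10^8 / 19.58 = 1.24×10^7 s.
Fraction reached: 1 − e^(−t/τ) = 0.67 ⇒ t = −τ ln(1 − 0.67) = τ × 1.11.
t = 1.38×10^7 s = 159 days.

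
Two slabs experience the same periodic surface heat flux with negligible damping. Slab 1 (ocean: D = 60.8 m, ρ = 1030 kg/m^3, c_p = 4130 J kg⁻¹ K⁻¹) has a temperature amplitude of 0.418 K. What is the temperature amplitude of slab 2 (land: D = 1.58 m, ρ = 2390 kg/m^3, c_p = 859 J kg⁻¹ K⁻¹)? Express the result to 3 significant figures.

C_ocean = 2.59×10^8 J/(m²·K); C_land = 3.24×10^6 J/(m²·K).
A ∝ 1/C ⇒ A_land = A_ocean × C_ocean/C_land = 0.418 × 79.7 = 33.3 K.

33.3 K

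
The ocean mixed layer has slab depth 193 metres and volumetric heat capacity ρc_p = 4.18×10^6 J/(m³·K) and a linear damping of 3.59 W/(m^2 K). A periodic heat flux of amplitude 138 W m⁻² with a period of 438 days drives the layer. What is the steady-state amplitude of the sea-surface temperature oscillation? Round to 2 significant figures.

Areal heat capacity C = ρc_p × D = 4.18×10^6 × 193 = 8.07×10^8 J/(m²·K).
Angular frequency ω = 2π / T = 2π / 3.78×10^7 s = 1.66×10^-7 s⁻¹.
√((Cω)² + λ²) = √((134)² + 3.59²) = 134 W/(m²·K).
Amplitude A = F₀ / √((Cω)²+λ²) = 138 / 134 = 1.03 K.

1.0 K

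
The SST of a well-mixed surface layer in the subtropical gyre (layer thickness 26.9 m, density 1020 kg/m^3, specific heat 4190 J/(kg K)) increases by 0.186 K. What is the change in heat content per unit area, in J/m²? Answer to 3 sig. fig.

Areal heat capacity C = ρ c_p D = 1020 × 4190 × 26.9 = 1.15×10^8 J m⁻² K⁻¹.
ΔQ = C ΔT = 1.15×10^8 × 0.186 = 2.14×10^7 J/m².

2.14×10^7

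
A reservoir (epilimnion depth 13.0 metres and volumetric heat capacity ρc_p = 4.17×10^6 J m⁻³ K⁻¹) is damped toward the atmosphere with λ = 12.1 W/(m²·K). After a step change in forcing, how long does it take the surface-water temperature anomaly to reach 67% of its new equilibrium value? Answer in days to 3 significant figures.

57.5 days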